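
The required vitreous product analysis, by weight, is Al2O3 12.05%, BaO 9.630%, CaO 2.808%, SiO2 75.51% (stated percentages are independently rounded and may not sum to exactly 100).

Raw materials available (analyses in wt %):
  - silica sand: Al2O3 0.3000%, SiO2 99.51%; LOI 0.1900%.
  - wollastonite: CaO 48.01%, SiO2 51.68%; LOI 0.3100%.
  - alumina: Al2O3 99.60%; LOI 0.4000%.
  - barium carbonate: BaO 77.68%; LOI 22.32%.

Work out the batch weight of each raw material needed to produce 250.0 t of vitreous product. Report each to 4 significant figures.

Batch per 250.0 t vitreous product:
  silica sand: 182.1 t
  wollastonite: 14.62 t
  alumina: 29.70 t
  barium carbonate: 30.99 t
Total batch = 257.4 t; LOI loss = 7.427 t; yield = 97.11%

Rounding to 4 significant digits applies to each working value as shown; all arithmetic carries full precision from start to finish; a single rounding finalizes each reported number. Derived quantities (ignition loss, the four compositions, yield, net glass mass, totals) are recomputed in full precision from the batch weights per 250.0 t of glass precisely as stated by problem or answer.
Oxide-by-oxide targets in 250.0 t vitreous product:
  Al2O3: 12.05% × 250.0 = 30.12 t
  BaO: 9.630% × 250.0 = 24.08 t
  CaO: 2.808% × 250.0 = 7.020 t
  SiO2: 75.51% × 250.0 = 188.8 t
Balance tally, oxide-wise, on the weights just shown, against the basis in use (each sum matches its target mass net of answer rounding effects):
  Al2O3: 182.1·0.003000 + 29.70·0.9960 = 30.13 t (target 30.12 t)
  BaO: 30.99·0.7768 = 24.07 t (target 24.08 t)
  CaO: 14.62·0.4801 = 7.019 t (target 7.020 t)
  SiO2: 182.1·0.9951 + 14.62·0.5168 = 188.8 t (target 188.8 t)
Mass balance on the glass: net batch after ignition = 250.0 t (per-oxide target masses sum to 250.0 t; versus the stated basis of 250.0 t — rounding explains the deltas).
Adding the batch up: Σ batch = 257.4 t; LOI loss = Σ batch·LOI = 7.427 t; glass ÷ batch gives a yield of 97.11%.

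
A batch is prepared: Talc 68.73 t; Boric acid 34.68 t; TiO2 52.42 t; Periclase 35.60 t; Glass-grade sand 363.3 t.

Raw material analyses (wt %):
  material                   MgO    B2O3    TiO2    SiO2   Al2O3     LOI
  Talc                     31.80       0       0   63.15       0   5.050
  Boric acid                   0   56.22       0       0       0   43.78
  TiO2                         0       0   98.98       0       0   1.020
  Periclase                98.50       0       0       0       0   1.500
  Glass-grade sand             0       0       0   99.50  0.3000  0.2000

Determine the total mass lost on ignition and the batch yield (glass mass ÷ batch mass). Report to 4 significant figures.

Intermediates are displayed with 4-significant-figure rounding alongside each step; the whole derivation holds exact precision through every step. A single rounding finalizes every reported result; the derived quantities, including the totals, the five compositions, yield, ignition loss, net glass mass, are re-derived from the weighed amounts on 534.3 t of glass at full float precision, exactly as shown in either problem or answer.
Loss on ignition, line by line:
  Talc: 68.73 × 0.05050 = 3.471 t
  Boric acid: 34.68 × 0.4378 = 15.18 t
  TiO2: 52.42 × 0.01020 = 0.5347 t
  Periclase: 35.60 × 0.01500 = 0.5340 t
  Glass-grade sand: 363.3 × 0.002000 = 0.7266 t
Total LOI = 20.45 t
Glass = batch − LOI = 554.7 − 20.45 = 534.3 t

LOI loss = 20.45 t; glass = 534.3 t; yield = 96.31%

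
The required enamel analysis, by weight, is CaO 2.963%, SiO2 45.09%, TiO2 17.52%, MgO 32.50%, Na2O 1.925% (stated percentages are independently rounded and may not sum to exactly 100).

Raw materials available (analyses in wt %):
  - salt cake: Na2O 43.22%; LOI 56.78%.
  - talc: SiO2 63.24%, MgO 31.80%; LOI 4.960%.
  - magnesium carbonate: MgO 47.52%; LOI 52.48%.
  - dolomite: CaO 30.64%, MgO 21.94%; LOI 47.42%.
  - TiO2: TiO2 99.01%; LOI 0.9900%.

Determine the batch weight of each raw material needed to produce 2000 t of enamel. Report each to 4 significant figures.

Values along the way are displayed, rounded to 4 significant figures, when written out. The whole derivation maintains full float precision in every operation; every reported figure is rounded once only; derived quantities (totals, glass mass, yield, LOI, the five compositions) are recomputed starting from the weights on 2000 t of glass in exact precision as given in problem or answer.
Oxide-by-oxide targets in 2000 t enamel:
  CaO: 2.963% × 2000 = 59.26 t
  SiO2: 45.09% × 2000 = 901.8 t
  TiO2: 17.52% × 2000 = 350.4 t
  MgO: 32.50% × 2000 = 650.0 t
  Na2O: 1.925% × 2000 = 38.50 t
Balance tally, oxide-wise, given the weights on record, against the basis in use (oxide sums agree with the targets modulo rounding of the values):
  CaO: 193.4·0.3064 = 59.26 t (target 59.26 t)
  SiO2: 1426·0.6324 = 901.8 t (target 901.8 t)
  TiO2: 353.9·0.9901 = 350.4 t (target 350.4 t)
  MgO: 1426·0.3180 + 324.3·0.4752 + 193.4·0.2194 = 650.0 t (target 650.0 t)
  Na2O: 89.08·0.4322 = 38.50 t (target 38.50 t)
Glass-mass closure: net batch after ignition = 2000 t (summing oxide targets gives 2000 t; with the basis standing at 2000 t — gaps are rounding artifacts).
Whole-batch sum: Σ batch = 2387 t; the LOI term Σ batch·LOI equals 386.7 t; the yield ratio, glass ÷ batch: 83.80%.

Batch per 2000 t enamel:
  salt cake: 89.08 t
  talc: 1426 t
  magnesium carbonate: 324.3 t
  dolomite: 193.4 t
  TiO2: 353.9 t
Total batch = 2387 t; LOI loss = 386.7 t; yield = 83.80%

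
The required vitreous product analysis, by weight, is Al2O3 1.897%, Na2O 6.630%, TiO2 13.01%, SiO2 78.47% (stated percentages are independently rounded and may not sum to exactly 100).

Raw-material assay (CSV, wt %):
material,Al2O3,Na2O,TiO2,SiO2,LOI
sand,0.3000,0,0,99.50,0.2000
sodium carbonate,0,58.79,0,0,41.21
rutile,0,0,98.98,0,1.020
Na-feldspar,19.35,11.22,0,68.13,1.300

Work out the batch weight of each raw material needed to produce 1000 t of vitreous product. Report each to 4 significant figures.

Batch per 1000 t vitreous product:
  sand: 729.3 t
  sodium carbonate: 96.22 t
  rutile: 131.4 t
  Na-feldspar: 86.73 t
Total batch = 1044 t; LOI loss = 43.58 t; yield = 95.82%

Mid-chain values appear rounded to four significant digits in the printout. Exact precision is maintained from first step to last; each reported number is rounded a single time — all derived quantities are computed from the batch weights for 1000 t of glass in full precision (net glass mass, the yield, ignition loss, the four compositions, totals) precisely as stated by the question or the answer.
Target masses of each oxide per 1000 t vitreous product:
  Al2O3: 1.897% × 1000 = 18.97 t
  Na2O: 6.630% × 1000 = 66.30 t
  TiO2: 13.01% × 1000 = 130.1 t
  SiO2: 78.47% × 1000 = 784.7 t
A balance pass over the oxides, working from each reported weight, under the basis named above (every target is met by its sum net of answer rounding effects):
  Al2O3: 729.3·0.003000 + 86.73·0.1935 = 18.97 t (target 18.97 t)
  Na2O: 96.22·0.5879 + 86.73·0.1122 = 66.30 t (target 66.30 t)
  TiO2: 131.4·0.9898 = 130.1 t (target 130.1 t)
  SiO2: 729.3·0.9950 + 86.73·0.6813 = 784.7 t (target 784.7 t)
Consistency of the glass mass: the batch minus its LOI: 1000 t (oxide target masses add up to 1000 t; stated basis 1000 t — a pure rounding effect).
Total batch = Σ batch = 1044 t; loss to ignition Σ batch·LOI = 43.58 t; the yield ratio, glass ÷ batch: 95.82%.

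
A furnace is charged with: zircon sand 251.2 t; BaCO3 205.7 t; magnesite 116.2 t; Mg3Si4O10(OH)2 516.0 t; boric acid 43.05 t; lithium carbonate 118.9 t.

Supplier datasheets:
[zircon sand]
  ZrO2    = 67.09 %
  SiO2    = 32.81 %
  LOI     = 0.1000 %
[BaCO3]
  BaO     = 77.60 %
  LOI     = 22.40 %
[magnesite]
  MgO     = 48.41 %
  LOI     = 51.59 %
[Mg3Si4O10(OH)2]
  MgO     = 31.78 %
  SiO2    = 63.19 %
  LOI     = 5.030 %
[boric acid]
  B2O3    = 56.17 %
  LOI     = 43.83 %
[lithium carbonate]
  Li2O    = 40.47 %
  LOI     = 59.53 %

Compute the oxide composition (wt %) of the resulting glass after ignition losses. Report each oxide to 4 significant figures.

Mid-chain values appear with 4-significant-digit rounding in the working — all internal work keeps full precision all the way through; a single rounding finalizes each reported number. The derived quantities (LOI, the totals, glass mass, the yield, six oxide percentages) are recomputed from the weighed amounts per 1029 t of glass at exact precision, exactly as shown in either problem or answer.
Oxide-by-oxide delivered mass:
  MgO: 116.2·0.4841 + 516.0·0.3178 = 220.2 t
  Li2O: 118.9·0.4047 = 48.12 t
  ZrO2: 251.2·0.6709 = 168.5 t
  BaO: 205.7·0.7760 = 159.6 t
  B2O3: 43.05·0.5617 = 24.18 t
  SiO2: 251.2·0.3281 + 516.0·0.6319 = 408.5 t
LOI: 251.2·0.001000 + 205.7·0.2240 + 116.2·0.5159 + 516.0·0.05030 + 43.05·0.4383 + 118.9·0.5953 = 221.9 t
Glass mass = batch − LOI = 1251 − 221.9 = 1029 t (consistent with Σ oxide mass)
oxide / glass × 100 gives the wt %

Glass mass = 1029 t (batch 1251 − LOI 221.9).
Composition: MgO 21.40%, Li2O 4.676%, ZrO2 16.38%, BaO 15.51%, B2O3 2.350%, SiO2 39.69%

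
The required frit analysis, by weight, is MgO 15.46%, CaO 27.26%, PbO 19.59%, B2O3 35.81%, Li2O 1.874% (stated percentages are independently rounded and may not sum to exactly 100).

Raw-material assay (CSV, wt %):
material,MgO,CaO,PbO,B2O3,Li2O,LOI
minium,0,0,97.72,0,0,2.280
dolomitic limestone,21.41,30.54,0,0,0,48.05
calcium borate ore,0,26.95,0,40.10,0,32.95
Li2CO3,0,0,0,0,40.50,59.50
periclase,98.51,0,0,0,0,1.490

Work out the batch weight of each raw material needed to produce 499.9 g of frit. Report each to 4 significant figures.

Batch per 499.9 g frit:
  minium: 100.2 g
  dolomitic limestone: 52.27 g
  calcium borate ore: 446.4 g
  Li2CO3: 23.13 g
  periclase: 67.09 g
Total batch = 689.1 g; LOI loss = 189.3 g; yield = 72.54%

Working values are shown rounded to 4 significant figures when written out — the working math maintains exact precision all the way through. Exactly one rounding goes into every reported value — all derived quantities, including glass mass, totals, yield, the five compositions, LOI, are computed starting from the weights for 499.9 g of glass in exact precision as they appear in problem or answer.
Target oxide masses per 499.9 g frit:
  MgO: 15.46% × 499.9 = 77.28 g
  CaO: 27.26% × 499.9 = 136.3 g
  PbO: 19.59% × 499.9 = 97.93 g
  B2O3: 35.81% × 499.9 = 179.0 g
  Li2O: 1.874% × 499.9 = 9.368 g
Mass-balance tally per oxide working from each reported weight, under the basis named above (delivered sums recover each target net of answer rounding effects):
  MgO: 52.27·0.2141 + 67.09·0.9851 = 77.28 g (target 77.28 g)
  CaO: 52.27·0.3054 + 446.4·0.2695 = 136.3 g (target 136.3 g)
  PbO: 100.2·0.9772 = 97.92 g (target 97.93 g)
  B2O3: 446.4·0.4010 = 179.0 g (target 179.0 g)
  Li2O: 23.13·0.4050 = 9.368 g (target 9.368 g)
Glass-mass closure: batch total minus LOI = 499.8 g (summing oxide targets gives 499.9 g; against the stated basis, 499.9 g — a pure rounding effect).
Adding the batch up: Σ batch = 689.1 g; LOI loss = Σ batch·LOI = 189.3 g; as yield: glass ÷ batch → 72.54%.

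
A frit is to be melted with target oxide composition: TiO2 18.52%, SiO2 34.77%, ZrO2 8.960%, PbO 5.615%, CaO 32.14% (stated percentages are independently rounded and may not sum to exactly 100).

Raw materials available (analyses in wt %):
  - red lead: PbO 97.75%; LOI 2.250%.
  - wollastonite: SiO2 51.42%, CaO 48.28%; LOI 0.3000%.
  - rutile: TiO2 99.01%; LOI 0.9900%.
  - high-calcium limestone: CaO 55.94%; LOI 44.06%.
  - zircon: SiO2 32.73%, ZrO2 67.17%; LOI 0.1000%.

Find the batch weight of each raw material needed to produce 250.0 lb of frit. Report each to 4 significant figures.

Rounding to 4 significant digits extends to every working value as shown; the working math holds exact precision end to end. Each reported figure is rounded a single time; the derived quantities (LOI, net glass mass, the yield, the totals, the five compositions) are re-derived at exact precision using the weight values at 250.0 lb of glass, exactly as shown in question or answer.
The oxide mass targets at 250.0 lb frit:
  TiO2: 18.52% × 250.0 = 46.30 lb
  SiO2: 34.77% × 250.0 = 86.92 lb
  ZrO2: 8.960% × 250.0 = 22.40 lb
  PbO: 5.615% × 250.0 = 14.04 lb
  CaO: 32.14% × 250.0 = 80.35 lb
Mass-balance tally per oxide on the weights just shown, per the basis as stated (every target is met by its sum inside rounding margins):
  TiO2: 46.76·0.9901 = 46.30 lb (target 46.30 lb)
  SiO2: 147.8·0.5142 + 33.35·0.3273 = 86.91 lb (target 86.92 lb)
  ZrO2: 33.35·0.6717 = 22.40 lb (target 22.40 lb)
  PbO: 14.36·0.9775 = 14.04 lb (target 14.04 lb)
  CaO: 147.8·0.4828 + 16.06·0.5594 = 80.34 lb (target 80.35 lb)
Glass-mass sanity pass: whole batch net of LOI = 250.0 lb (per-oxide target masses sum to 250.0 lb; with the basis standing at 250.0 lb — rounding explains the deltas).
Batch grand total — Σ batch = 258.3 lb; ignition loss, Σ(batch × LOI) = 8.339 lb; as yield: glass ÷ batch → 96.77%.

Batch per 250.0 lb frit:
  red lead: 14.36 lb
  wollastonite: 147.8 lb
  rutile: 46.76 lb
  high-calcium limestone: 16.06 lb
  zircon: 33.35 lb
Total batch = 258.3 lb; LOI loss = 8.339 lb; yield = 96.77%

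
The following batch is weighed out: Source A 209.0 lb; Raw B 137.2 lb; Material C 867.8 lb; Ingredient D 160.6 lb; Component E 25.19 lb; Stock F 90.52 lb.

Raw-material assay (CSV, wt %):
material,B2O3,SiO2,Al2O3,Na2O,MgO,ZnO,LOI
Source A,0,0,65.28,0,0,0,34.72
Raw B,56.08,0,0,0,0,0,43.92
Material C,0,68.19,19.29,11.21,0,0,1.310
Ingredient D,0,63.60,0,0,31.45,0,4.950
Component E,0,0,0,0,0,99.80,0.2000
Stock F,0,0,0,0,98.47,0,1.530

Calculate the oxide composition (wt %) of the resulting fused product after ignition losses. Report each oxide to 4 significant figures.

Glass mass = 1337 lb (batch 1490 − LOI 153.6).
Composition: B2O3 5.756%, SiO2 51.91%, Al2O3 22.73%, Na2O 7.277%, MgO 10.45%, ZnO 1.881%

All arithmetic keeps full precision at each step. Intermediates are displayed, rounded to 4 significant figures, at each printed step. Each reported value takes exactly one rounding — derived quantities (net glass mass, totals, the six compositions, yield, ignition loss) are re-derived at full precision using the weight values for 1337 lb of glass as they appear in the question or the answer.
Oxide masses out of the charge:
  B2O3: 137.2·0.5608 = 76.94 lb
  SiO2: 867.8·0.6819 + 160.6·0.6360 = 693.9 lb
  Al2O3: 209.0·0.6528 + 867.8·0.1929 = 303.8 lb
  Na2O: 867.8·0.1121 = 97.28 lb
  MgO: 160.6·0.3145 + 90.52·0.9847 = 139.6 lb
  ZnO: 25.19·0.9980 = 25.14 lb
LOI: 209.0·0.3472 + 137.2·0.4392 + 867.8·0.01310 + 160.6·0.04950 + 25.19·0.002000 + 90.52·0.01530 = 153.6 lb
Glass = total batch minus LOI = 1490 − 153.6 = 1337 lb (equal to the oxide-mass sum)
percent share: oxide ÷ glass, ×100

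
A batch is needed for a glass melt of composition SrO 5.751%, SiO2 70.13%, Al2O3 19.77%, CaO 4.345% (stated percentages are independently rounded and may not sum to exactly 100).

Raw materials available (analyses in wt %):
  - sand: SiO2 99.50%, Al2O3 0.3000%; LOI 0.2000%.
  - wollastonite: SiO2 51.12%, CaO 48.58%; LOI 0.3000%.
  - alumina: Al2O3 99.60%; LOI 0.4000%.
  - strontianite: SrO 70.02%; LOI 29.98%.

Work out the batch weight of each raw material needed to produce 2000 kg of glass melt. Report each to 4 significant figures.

Every computation carries exact precision throughout — in-progress results are displayed rounded off to 4 significant digits alongside each step — every reported value is rounded once only — all derived quantities, including LOI, glass mass, four oxide percentages, yield, the totals, are carried from the weighed amounts at 2000 kg of glass at exact precision, exactly as printed in the problem or the answer.
Per-oxide target masses for 2000 kg glass melt:
  SrO: 5.751% × 2000 = 115.0 kg
  SiO2: 70.13% × 2000 = 1403 kg
  Al2O3: 19.77% × 2000 = 395.4 kg
  CaO: 4.345% × 2000 = 86.90 kg
Per-oxide balance check given the weights on record, versus the basis set out (summed amounts equal target values inside rounding margins):
  SrO: 164.3·0.7002 = 115.0 kg (target 115.0 kg)
  SiO2: 1318·0.9950 + 178.9·0.5112 = 1403 kg (target 1403 kg)
  Al2O3: 1318·0.003000 + 393.0·0.9960 = 395.4 kg (target 395.4 kg)
  CaO: 178.9·0.4858 = 86.91 kg (target 86.90 kg)
Glass-mass bookkeeping: Σ batch − LOI loss = 2000 kg (targets for the oxides total 2000 kg; versus the stated basis of 2000 kg — deltas are rounding alone).
Summing the batch: Σ batch = 2054 kg; loss to ignition Σ batch·LOI = 54.00 kg; yield = glass ÷ total batch = 97.37%.

Batch per 2000 kg glass melt:
  sand: 1318 kg
  wollastonite: 178.9 kg
  alumina: 393.0 kg
  strontianite: 164.3 kg
Total batch = 2054 kg; LOI loss = 54.00 kg; yield = 97.37%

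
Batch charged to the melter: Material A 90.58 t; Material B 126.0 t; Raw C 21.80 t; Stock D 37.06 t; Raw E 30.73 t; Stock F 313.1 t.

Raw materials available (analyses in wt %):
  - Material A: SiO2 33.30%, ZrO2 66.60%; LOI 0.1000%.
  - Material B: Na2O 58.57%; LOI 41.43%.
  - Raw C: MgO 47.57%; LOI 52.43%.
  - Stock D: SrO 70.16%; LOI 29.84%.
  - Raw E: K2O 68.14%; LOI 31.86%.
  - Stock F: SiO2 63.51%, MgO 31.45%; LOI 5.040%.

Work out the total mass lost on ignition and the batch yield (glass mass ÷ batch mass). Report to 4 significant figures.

LOI loss = 100.4 t; glass = 518.9 t; yield = 83.80%

The intermediate values are shown (rounded to four significant figures) on the page; every computation carries exact precision at each step — each reported result takes just one rounding — derived quantities are computed at full precision (six oxide percentages, net glass mass, totals, ignition loss, yield) starting from the weights for 518.9 t of glass, as given in the problem or the answer.
Per-material ignition loss:
  Material A: 90.58 × 0.001000 = 0.09058 t
  Material B: 126.0 × 0.4143 = 52.20 t
  Raw C: 21.80 × 0.5243 = 11.43 t
  Stock D: 37.06 × 0.2984 = 11.06 t
  Raw E: 30.73 × 0.3186 = 9.791 t
  Stock F: 313.1 × 0.05040 = 15.78 t
Total LOI = 100.4 t
Glass = batch − LOI = 619.3 − 100.4 = 518.9 t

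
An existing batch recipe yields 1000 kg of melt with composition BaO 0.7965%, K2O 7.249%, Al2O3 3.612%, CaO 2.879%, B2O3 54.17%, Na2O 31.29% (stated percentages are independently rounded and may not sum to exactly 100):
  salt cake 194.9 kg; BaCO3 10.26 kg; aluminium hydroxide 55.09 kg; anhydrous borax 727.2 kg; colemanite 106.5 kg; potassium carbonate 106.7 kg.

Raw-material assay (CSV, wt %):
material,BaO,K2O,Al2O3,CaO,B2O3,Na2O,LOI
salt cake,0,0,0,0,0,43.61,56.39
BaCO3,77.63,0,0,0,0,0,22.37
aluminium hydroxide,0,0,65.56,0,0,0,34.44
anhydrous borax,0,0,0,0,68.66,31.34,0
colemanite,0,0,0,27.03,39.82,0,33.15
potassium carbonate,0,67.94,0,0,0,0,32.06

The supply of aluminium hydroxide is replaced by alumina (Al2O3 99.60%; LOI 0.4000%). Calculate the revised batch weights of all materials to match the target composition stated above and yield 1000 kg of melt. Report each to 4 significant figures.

Revised batch per 1000 kg melt:
  salt cake: 194.9 kg
  BaCO3: 10.26 kg
  alumina: 36.27 kg
  anhydrous borax: 727.2 kg
  colemanite: 106.5 kg
  potassium carbonate: 106.7 kg
Total batch = 1182 kg; LOI loss = 181.9 kg

Every computation holds full precision from start to finish. Mid-chain values are displayed rounded to 4 significant digits between the steps. A single rounding produces each reported figure. All derived quantities are carried from the batch weights for 1000 kg of glass in full precision (six oxide percentages, yield, glass mass, ignition loss, totals), exactly as shown in either problem or answer.
Oxide mass targets, per 1000 kg melt:
  BaO: 0.7965% × 1000 = 7.965 kg
  K2O: 7.249% × 1000 = 72.49 kg
  Al2O3: 3.612% × 1000 = 36.12 kg
  CaO: 2.879% × 1000 = 28.79 kg
  B2O3: 54.17% × 1000 = 541.7 kg
  Na2O: 31.29% × 1000 = 312.9 kg
Checking each oxide sum on the weights just shown, at the basis given (every target is met by its sum net of answer rounding effects):
  BaO: 10.26·0.7763 = 7.965 kg (target 7.965 kg)
  K2O: 106.7·0.6794 = 72.49 kg (target 72.49 kg)
  Al2O3: 36.27·0.9960 = 36.12 kg (target 36.12 kg)
  CaO: 106.5·0.2703 = 28.79 kg (target 28.79 kg)
  B2O3: 727.2·0.6866 + 106.5·0.3982 = 541.7 kg (target 541.7 kg)
  Na2O: 194.9·0.4361 + 727.2·0.3134 = 312.9 kg (target 312.9 kg)
Mass balance on the glass: total batch − LOI = 1000 kg (the Σ of target masses is 1000 kg; the stated basis being 1000 kg — deltas are rounding alone).
Summing the batch: Σ batch = 1182 kg; ignition loss, Σ(batch × LOI) = 181.9 kg; yield = glass ÷ total batch = 84.61%.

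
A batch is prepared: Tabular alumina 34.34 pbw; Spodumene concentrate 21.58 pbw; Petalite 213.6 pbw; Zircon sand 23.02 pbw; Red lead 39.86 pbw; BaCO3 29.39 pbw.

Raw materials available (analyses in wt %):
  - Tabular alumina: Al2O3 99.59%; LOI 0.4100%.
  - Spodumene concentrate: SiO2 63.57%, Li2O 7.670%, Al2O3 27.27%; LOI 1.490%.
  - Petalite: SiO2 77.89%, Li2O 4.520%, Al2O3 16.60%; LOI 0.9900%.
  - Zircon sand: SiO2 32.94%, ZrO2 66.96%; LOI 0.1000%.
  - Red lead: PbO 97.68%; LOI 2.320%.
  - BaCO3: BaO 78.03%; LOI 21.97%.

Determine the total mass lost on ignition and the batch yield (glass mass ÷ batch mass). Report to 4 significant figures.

The working math runs at full precision end to end; values along the way appear with 4-significant-digit rounding across the worked steps — each reported number takes just one rounding; the derived quantities are recomputed at full precision (six oxide percentages, totals, ignition loss, glass mass, yield) from the weighed amounts per 351.8 pbw of glass, as set out in either problem or answer.
Per-material ignition loss:
  Tabular alumina: 34.34 × 0.004100 = 0.1408 pbw
  Spodumene concentrate: 21.58 × 0.01490 = 0.3215 pbw
  Petalite: 213.6 × 0.009900 = 2.115 pbw
  Zircon sand: 23.02 × 0.001000 = 0.02302 pbw
  Red lead: 39.86 × 0.02320 = 0.9248 pbw
  BaCO3: 29.39 × 0.2197 = 6.457 pbw
Total LOI = 9.982 pbw
Glass = batch − LOI = 361.8 − 9.982 = 351.8 pbw

LOI loss = 9.982 pbw; glass = 351.8 pbw; yield = 97.24%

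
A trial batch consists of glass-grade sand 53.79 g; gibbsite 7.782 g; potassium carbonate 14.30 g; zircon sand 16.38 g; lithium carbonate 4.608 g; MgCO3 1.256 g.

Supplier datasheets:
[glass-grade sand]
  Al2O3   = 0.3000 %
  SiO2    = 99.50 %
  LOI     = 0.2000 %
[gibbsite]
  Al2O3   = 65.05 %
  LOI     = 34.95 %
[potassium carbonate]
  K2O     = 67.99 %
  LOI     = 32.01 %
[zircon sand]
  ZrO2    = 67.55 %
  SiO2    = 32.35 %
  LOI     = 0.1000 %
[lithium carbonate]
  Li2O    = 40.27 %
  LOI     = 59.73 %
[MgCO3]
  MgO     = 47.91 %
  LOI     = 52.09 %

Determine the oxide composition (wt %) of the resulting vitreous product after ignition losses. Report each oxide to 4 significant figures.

Full float precision is carried at every stage. Values along the way appear, rounded to 4 significant figures, in the working. Every reported figure receives exactly one rounding; derived quantities are re-derived from the batch weights at 87.29 g of glass at full float precision (net glass mass, yield, the totals, LOI, six oxide percentages), precisely as stated by either problem or answer.
Oxide-by-oxide delivered mass:
  ZrO2: 16.38·0.6755 = 11.06 g
  K2O: 14.30·0.6799 = 9.723 g
  Al2O3: 53.79·0.003000 + 7.782·0.6505 = 5.224 g
  Li2O: 4.608·0.4027 = 1.856 g
  SiO2: 53.79·0.9950 + 16.38·0.3235 = 58.82 g
  MgO: 1.256·0.4791 = 0.6017 g
LOI: 53.79·0.002000 + 7.782·0.3495 + 14.30·0.3201 + 16.38·0.001000 + 4.608·0.5973 + 1.256·0.5209 = 10.83 g
Net of LOI, the glass mass = 98.12 − 10.83 = 87.29 g (= the summed oxide contributions)
each wt % is 100 × oxide ÷ glass

Glass mass = 87.29 g (batch 98.12 − LOI 10.83).
Composition: ZrO2 12.68%, K2O 11.14%, Al2O3 5.984%, Li2O 2.126%, SiO2 67.39%, MgO 0.6894%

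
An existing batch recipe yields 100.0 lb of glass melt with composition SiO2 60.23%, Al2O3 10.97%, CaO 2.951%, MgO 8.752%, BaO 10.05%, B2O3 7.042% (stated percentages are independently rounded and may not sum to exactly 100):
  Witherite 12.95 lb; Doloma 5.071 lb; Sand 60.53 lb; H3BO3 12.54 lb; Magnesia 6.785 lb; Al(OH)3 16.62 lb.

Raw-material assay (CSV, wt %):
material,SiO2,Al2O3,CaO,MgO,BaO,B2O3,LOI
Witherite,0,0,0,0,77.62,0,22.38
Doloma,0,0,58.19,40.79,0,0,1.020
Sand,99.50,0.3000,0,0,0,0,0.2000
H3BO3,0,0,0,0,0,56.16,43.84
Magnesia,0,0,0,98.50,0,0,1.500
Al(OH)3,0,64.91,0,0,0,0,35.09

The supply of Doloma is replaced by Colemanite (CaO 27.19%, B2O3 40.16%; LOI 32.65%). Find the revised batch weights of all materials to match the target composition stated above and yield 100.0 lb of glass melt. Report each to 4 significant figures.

All internal work runs at full precision from start to finish — in-progress results are printed, rounded to four significant figures, alongside each step — every reported number undergoes a single rounding — derived quantities (glass mass, yield, the totals, LOI, six oxide percentages) are computed at full precision starting from the weights at 100.0 lb of glass, exactly as printed in question or answer.
Oxide mass targets, per 100.0 lb glass melt:
  SiO2: 60.23% × 100.0 = 60.23 lb
  Al2O3: 10.97% × 100.0 = 10.97 lb
  CaO: 2.951% × 100.0 = 2.951 lb
  MgO: 8.752% × 100.0 = 8.752 lb
  BaO: 10.05% × 100.0 = 10.05 lb
  B2O3: 7.042% × 100.0 = 7.042 lb
Mass-balance tally per oxide on the weights just shown, under the basis named above (oxide sums agree with the targets once rounding is allowed for):
  SiO2: 60.53·0.9950 = 60.23 lb (target 60.23 lb)
  Al2O3: 60.53·0.003000 + 16.62·0.6491 = 10.97 lb (target 10.97 lb)
  CaO: 10.85·0.2719 = 2.950 lb (target 2.951 lb)
  MgO: 8.885·0.9850 = 8.752 lb (target 8.752 lb)
  BaO: 12.95·0.7762 = 10.05 lb (target 10.05 lb)
  B2O3: 10.85·0.4016 + 4.778·0.5616 = 7.041 lb (target 7.042 lb)
Glass-mass sanity pass: net batch after ignition = 99.99 lb (targets for the oxides total 99.99 lb; versus the stated basis of 100.0 lb — gaps are rounding artifacts).
Batch total: Σ batch = 114.6 lb; ignition loss, Σ(batch × LOI) = 14.62 lb; yield, glass over the total, = 87.24%.

Revised batch per 100.0 lb glass melt:
  Witherite: 12.95 lb
  Colemanite: 10.85 lb
  Sand: 60.53 lb
  H3BO3: 4.778 lb
  Magnesia: 8.885 lb
  Al(OH)3: 16.62 lb
Total batch = 114.6 lb; LOI loss = 14.62 lb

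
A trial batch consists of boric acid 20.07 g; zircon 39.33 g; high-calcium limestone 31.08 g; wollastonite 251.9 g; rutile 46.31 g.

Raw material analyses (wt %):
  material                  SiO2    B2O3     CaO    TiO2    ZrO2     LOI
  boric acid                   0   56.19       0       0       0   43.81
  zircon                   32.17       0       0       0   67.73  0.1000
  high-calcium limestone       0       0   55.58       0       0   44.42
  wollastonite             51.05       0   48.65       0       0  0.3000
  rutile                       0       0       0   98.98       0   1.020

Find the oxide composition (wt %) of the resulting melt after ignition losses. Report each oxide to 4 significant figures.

The whole derivation runs at full float precision in every operation — working values are printed rounded to four significant figures between the steps. A single rounding produces every reported figure. The derived quantities are rebuilt starting from the weights per 364.8 g of glass at exact precision (the five compositions, LOI, the yield, net glass mass, totals), as given in problem or answer.
Per-oxide mass from batch:
  SiO2: 39.33·0.3217 + 251.9·0.5105 = 141.2 g
  B2O3: 20.07·0.5619 = 11.28 g
  CaO: 31.08·0.5558 + 251.9·0.4865 = 139.8 g
  TiO2: 46.31·0.9898 = 45.84 g
  ZrO2: 39.33·0.6773 = 26.64 g
LOI: 20.07·0.4381 + 39.33·0.001000 + 31.08·0.4442 + 251.9·0.003000 + 46.31·0.01020 = 23.87 g
The glass mass, total less LOI, = 388.7 − 23.87 = 364.8 g (consistent with Σ oxide mass)
oxide / glass × 100 gives the wt %

Glass mass = 364.8 g (batch 388.7 − LOI 23.87).
Composition: SiO2 38.72%, B2O3 3.091%, CaO 38.33%, TiO2 12.56%, ZrO2 7.302%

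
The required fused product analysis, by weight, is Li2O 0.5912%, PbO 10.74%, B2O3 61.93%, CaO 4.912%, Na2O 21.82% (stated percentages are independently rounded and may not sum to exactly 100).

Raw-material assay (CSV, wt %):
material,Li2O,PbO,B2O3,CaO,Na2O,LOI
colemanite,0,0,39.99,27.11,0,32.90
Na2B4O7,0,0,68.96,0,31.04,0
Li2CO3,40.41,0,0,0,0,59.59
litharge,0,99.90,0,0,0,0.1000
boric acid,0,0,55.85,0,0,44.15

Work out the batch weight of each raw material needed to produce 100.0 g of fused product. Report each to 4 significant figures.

Batch per 100.0 g fused product:
  colemanite: 18.12 g
  Na2B4O7: 70.30 g
  Li2CO3: 1.463 g
  litharge: 10.75 g
  boric acid: 11.12 g
Total batch = 111.8 g; LOI loss = 11.75 g; yield = 89.48%

Working values are displayed, rounded to 4 significant figures, between the steps; all arithmetic runs at exact precision from first step to last; each reported figure includes exactly one rounding — all derived quantities, which include five oxide percentages, LOI, the yield, the totals, net glass mass, are recomputed in exact precision, as written in question or answer, from the weighed amounts for 100.0 g of glass.
Oxide-by-oxide targets in 100.0 g fused product:
  Li2O: 0.5912% × 100.0 = 0.5912 g
  PbO: 10.74% × 100.0 = 10.74 g
  B2O3: 61.93% × 100.0 = 61.93 g
  CaO: 4.912% × 100.0 = 4.912 g
  Na2O: 21.82% × 100.0 = 21.82 g
A balance pass over the oxides, using the reported weights, against the basis in use (target by target, the sums agree given rounding of the digits):
  Li2O: 1.463·0.4041 = 0.5912 g (target 0.5912 g)
  PbO: 10.75·0.9990 = 10.74 g (target 10.74 g)
  B2O3: 18.12·0.3999 + 70.30·0.6896 + 11.12·0.5585 = 61.94 g (target 61.93 g)
  CaO: 18.12·0.2711 = 4.912 g (target 4.912 g)
  Na2O: 70.30·0.3104 = 21.82 g (target 21.82 g)
The glass-mass cross-check: Σ batch − LOI loss = 100.0 g (targets for the oxides total 99.99 g; basis as stated: 100.0 g — a pure rounding effect).
Whole-batch sum: Σ batch = 111.8 g; Σ batch·LOI gives LOI loss = 11.75 g; yield: glass divided by total = 89.48%.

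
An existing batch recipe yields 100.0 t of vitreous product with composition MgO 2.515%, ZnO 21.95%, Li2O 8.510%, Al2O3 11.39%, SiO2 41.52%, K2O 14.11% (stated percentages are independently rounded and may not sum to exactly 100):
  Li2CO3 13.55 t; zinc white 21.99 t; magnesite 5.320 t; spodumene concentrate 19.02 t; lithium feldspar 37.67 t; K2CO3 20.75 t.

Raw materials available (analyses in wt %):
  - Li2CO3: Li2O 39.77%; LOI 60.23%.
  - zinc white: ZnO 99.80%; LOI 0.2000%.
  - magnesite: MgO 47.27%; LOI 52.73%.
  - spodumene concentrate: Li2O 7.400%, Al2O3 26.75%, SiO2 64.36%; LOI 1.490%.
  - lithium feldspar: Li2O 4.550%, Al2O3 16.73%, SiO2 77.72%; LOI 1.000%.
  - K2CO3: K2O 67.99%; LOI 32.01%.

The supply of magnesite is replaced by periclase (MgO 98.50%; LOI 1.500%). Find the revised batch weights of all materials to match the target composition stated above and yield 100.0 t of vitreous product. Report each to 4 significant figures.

Each numeric step maintains exact precision from start to finish. Mid-chain values appear (rounded to four significant digits) as written; exactly one rounding goes into each reported number; the derived quantities (glass mass, ignition loss, totals, six oxide percentages, the yield) are rebuilt at exact precision from the weighed amounts at 100.0 t of glass as quoted within the problem or the answer.
Per-oxide target masses for 100.0 t vitreous product:
  MgO: 2.515% × 100.0 = 2.515 t
  ZnO: 21.95% × 100.0 = 21.95 t
  Li2O: 8.510% × 100.0 = 8.510 t
  Al2O3: 11.39% × 100.0 = 11.39 t
  SiO2: 41.52% × 100.0 = 41.52 t
  K2O: 14.11% × 100.0 = 14.11 t
Verifying the oxide balance using the reported weights, against the basis in use (delivered sums recover each target given rounding of the digits):
  MgO: 2.553·0.9850 = 2.515 t (target 2.515 t)
  ZnO: 21.99·0.9980 = 21.95 t (target 21.95 t)
  Li2O: 13.55·0.3977 + 19.02·0.07400 + 37.67·0.04550 = 8.510 t (target 8.510 t)
  Al2O3: 19.02·0.2675 + 37.67·0.1673 = 11.39 t (target 11.39 t)
  SiO2: 19.02·0.6436 + 37.67·0.7772 = 41.52 t (target 41.52 t)
  K2O: 20.75·0.6799 = 14.11 t (target 14.11 t)
Auditing the glass mass value: batch Σ − ignition loss = 99.99 t (per-oxide target masses sum to 100.0 t; basis as stated: 100.0 t — gaps are rounding artifacts).
Summing the batch: Σ batch = 115.5 t; LOI loss = Σ batch·LOI = 15.55 t; glass ÷ batch gives a yield of 86.54%.

Revised batch per 100.0 t vitreous product:
  Li2CO3: 13.55 t
  zinc white: 21.99 t
  periclase: 2.553 t
  spodumene concentrate: 19.02 t
  lithium feldspar: 37.67 t
  K2CO3: 20.75 t
Total batch = 115.5 t; LOI loss = 15.55 t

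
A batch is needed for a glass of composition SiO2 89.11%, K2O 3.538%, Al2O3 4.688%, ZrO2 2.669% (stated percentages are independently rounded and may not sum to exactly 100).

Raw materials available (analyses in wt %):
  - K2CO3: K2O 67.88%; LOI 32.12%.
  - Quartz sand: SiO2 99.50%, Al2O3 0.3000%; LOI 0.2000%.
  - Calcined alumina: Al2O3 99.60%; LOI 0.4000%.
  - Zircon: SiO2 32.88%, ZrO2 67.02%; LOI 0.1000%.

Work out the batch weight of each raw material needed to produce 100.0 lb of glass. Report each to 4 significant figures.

Batch per 100.0 lb glass:
  K2CO3: 5.212 lb
  Quartz sand: 88.24 lb
  Calcined alumina: 4.441 lb
  Zircon: 3.982 lb
Total batch = 101.9 lb; LOI loss = 1.872 lb; yield = 98.16%

All arithmetic holds full float precision at each step. Working values are shown rounded to four significant digits alongside each step. A single rounding completes every reported result. The derived quantities are recomputed at full float precision (four oxide percentages, glass mass, the yield, ignition loss, totals) using the weight values at 100.0 lb of glass precisely as stated by the problem or answer text.
Oxide mass targets, per 100.0 lb glass:
  SiO2: 89.11% × 100.0 = 89.11 lb
  K2O: 3.538% × 100.0 = 3.538 lb
  Al2O3: 4.688% × 100.0 = 4.688 lb
  ZrO2: 2.669% × 100.0 = 2.669 lb
Checking each oxide sum with the batch weights as given, relative to the basis at hand (summed amounts equal target values inside rounding margins):
  SiO2: 88.24·0.9950 + 3.982·0.3288 = 89.11 lb (target 89.11 lb)
  K2O: 5.212·0.6788 = 3.538 lb (target 3.538 lb)
  Al2O3: 88.24·0.003000 + 4.441·0.9960 = 4.688 lb (target 4.688 lb)
  ZrO2: 3.982·0.6702 = 2.669 lb (target 2.669 lb)
The glass-mass cross-check: the batch minus its LOI: 100.0 lb (oxide target masses add up to 100.0 lb; basis as stated: 100.0 lb — a pure rounding effect).
Whole-batch sum: Σ batch = 101.9 lb; loss to ignition Σ batch·LOI = 1.872 lb; glass ÷ batch gives a yield of 98.16%.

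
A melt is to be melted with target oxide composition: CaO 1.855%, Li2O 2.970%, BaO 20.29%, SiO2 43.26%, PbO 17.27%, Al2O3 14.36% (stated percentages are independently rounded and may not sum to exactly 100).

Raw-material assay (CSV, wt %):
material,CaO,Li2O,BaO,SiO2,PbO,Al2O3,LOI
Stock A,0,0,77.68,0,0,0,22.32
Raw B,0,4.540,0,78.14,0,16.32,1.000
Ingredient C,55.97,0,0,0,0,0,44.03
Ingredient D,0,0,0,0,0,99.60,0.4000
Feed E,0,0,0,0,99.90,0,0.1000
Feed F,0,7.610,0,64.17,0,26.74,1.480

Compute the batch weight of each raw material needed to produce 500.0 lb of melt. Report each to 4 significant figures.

Batch per 500.0 lb melt:
  Stock A: 130.6 lb
  Raw B: 228.5 lb
  Ingredient C: 16.57 lb
  Ingredient D: 18.86 lb
  Feed E: 86.44 lb
  Feed F: 58.81 lb
Total batch = 539.8 lb; LOI loss = 39.76 lb; yield = 92.63%

The intermediate values are displayed with 4-significant-figure rounding within the worked lines; all arithmetic maintains full precision at each step — every reported number is rounded once only. All derived quantities, which include LOI, the six compositions, yield, net glass mass, totals, are computed in exact precision, as quoted within the problem or the answer, from the weighed amounts for 500.0 lb of glass.
The oxide mass targets at 500.0 lb melt:
  CaO: 1.855% × 500.0 = 9.275 lb
  Li2O: 2.970% × 500.0 = 14.85 lb
  BaO: 20.29% × 500.0 = 101.4 lb
  SiO2: 43.26% × 500.0 = 216.3 lb
  PbO: 17.27% × 500.0 = 86.35 lb
  Al2O3: 14.36% × 500.0 = 71.80 lb
A balance pass over the oxides, working from each reported weight, per the basis as stated (delivered sums recover each target modulo rounding of the values):
  CaO: 16.57·0.5597 = 9.274 lb (target 9.275 lb)
  Li2O: 228.5·0.04540 + 58.81·0.07610 = 14.85 lb (target 14.85 lb)
  BaO: 130.6·0.7768 = 101.5 lb (target 101.4 lb)
  SiO2: 228.5·0.7814 + 58.81·0.6417 = 216.3 lb (target 216.3 lb)
  PbO: 86.44·0.9990 = 86.35 lb (target 86.35 lb)
  Al2O3: 228.5·0.1632 + 18.86·0.9960 + 58.81·0.2674 = 71.80 lb (target 71.80 lb)
Glass-mass bookkeeping: total charge less LOI = 500.0 lb (oxide target masses add up to 500.0 lb; with the basis standing at 500.0 lb — a pure rounding effect).
Total batch = Σ batch = 539.8 lb; LOI loss = Σ batch·LOI = 39.76 lb; yield: glass divided by total = 92.63%.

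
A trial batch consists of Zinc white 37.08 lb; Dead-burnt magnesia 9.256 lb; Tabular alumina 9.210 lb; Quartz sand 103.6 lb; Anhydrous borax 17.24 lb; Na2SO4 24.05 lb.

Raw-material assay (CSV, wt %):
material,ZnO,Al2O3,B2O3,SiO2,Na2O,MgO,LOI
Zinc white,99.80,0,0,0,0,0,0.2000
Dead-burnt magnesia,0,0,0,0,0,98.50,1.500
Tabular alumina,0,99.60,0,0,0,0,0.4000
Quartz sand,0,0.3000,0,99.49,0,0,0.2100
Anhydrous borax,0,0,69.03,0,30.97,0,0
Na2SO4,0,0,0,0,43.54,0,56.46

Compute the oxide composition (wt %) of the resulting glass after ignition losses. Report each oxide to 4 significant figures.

Glass mass = 186.4 lb (batch 200.4 − LOI 14.05).
Composition: ZnO 19.85%, Al2O3 5.088%, B2O3 6.385%, SiO2 55.30%, Na2O 8.483%, MgO 4.891%

Full float precision is maintained at all times — working values appear rounded to 4 significant figures in the printout. Every reported figure is rounded just once. Derived quantities (totals, the yield, the six compositions, glass mass, ignition loss) are re-derived from the weighed amounts at 186.4 lb of glass at full precision precisely as stated by question or answer.
Delivered oxide masses:
  ZnO: 37.08·0.9980 = 37.01 lb
  Al2O3: 9.210·0.9960 + 103.6·0.003000 = 9.484 lb
  B2O3: 17.24·0.6903 = 11.90 lb
  SiO2: 103.6·0.9949 = 103.1 lb
  Na2O: 17.24·0.3097 + 24.05·0.4354 = 15.81 lb
  MgO: 9.256·0.9850 = 9.117 lb
LOI: 37.08·0.002000 + 9.256·0.01500 + 9.210·0.004000 + 103.6·0.002100 + 24.05·0.5646 = 14.05 lb
Glass = total batch minus LOI = 200.4 − 14.05 = 186.4 lb (= the summed oxide contributions)
wt %: oxide over glass, times 100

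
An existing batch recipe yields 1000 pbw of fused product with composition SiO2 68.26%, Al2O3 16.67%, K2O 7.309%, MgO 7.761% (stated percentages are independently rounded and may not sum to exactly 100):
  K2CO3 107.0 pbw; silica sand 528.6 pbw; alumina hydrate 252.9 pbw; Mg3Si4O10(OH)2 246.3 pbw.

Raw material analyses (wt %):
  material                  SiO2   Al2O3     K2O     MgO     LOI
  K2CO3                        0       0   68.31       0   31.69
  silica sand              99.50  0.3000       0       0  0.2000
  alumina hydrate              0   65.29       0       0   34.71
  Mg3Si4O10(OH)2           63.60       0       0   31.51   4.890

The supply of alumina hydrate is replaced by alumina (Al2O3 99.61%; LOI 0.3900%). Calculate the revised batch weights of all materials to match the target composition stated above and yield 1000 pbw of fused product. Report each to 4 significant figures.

In-progress results are shown rounded off to 4 significant figures between the steps; each numeric step keeps full float precision through the solve; every reported result takes exactly one rounding — derived quantities (glass mass, ignition loss, the yield, totals, the four compositions) are recomputed from the batch weights per 1000 pbw of glass in exact precision as they appear in question or answer.
Per-oxide target masses for 1000 pbw fused product:
  SiO2: 68.26% × 1000 = 682.6 pbw
  Al2O3: 16.67% × 1000 = 166.7 pbw
  K2O: 7.309% × 1000 = 73.09 pbw
  MgO: 7.761% × 1000 = 77.61 pbw
A balance pass over the oxides, with the batch weights as given, under the basis named above (summed amounts equal target values once rounding is allowed for):
  SiO2: 528.6·0.9950 + 246.3·0.6360 = 682.6 pbw (target 682.6 pbw)
  Al2O3: 528.6·0.003000 + 165.8·0.9961 = 166.7 pbw (target 166.7 pbw)
  K2O: 107.0·0.6831 = 73.09 pbw (target 73.09 pbw)
  MgO: 246.3·0.3151 = 77.61 pbw (target 77.61 pbw)
Glass-mass closure: the batch minus its LOI: 1000 pbw (oxide target masses add up to 1000 pbw; stated basis 1000 pbw — rounding explains the deltas).
Total batch = Σ batch = 1048 pbw; loss to ignition Σ batch·LOI = 47.66 pbw; yield, glass over the total, = 95.45%.

Revised batch per 1000 pbw fused product:
  K2CO3: 107.0 pbw
  silica sand: 528.6 pbw
  alumina: 165.8 pbw
  Mg3Si4O10(OH)2: 246.3 pbw
Total batch = 1048 pbw; LOI loss = 47.66 pbw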